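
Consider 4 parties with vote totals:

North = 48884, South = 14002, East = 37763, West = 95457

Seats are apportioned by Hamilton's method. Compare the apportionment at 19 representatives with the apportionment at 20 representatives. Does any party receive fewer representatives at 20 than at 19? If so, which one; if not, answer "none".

none

At 19 seats: North 5, South 1, East 4, West 9.
At 20 seats: North 5, South 1, East 4, West 10.
No party's allocation decreased.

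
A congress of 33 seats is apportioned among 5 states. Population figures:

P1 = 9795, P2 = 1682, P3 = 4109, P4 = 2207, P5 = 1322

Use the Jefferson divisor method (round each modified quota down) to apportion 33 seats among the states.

P1: 17; P2: 3; P3: 7; P4: 4; P5: 2

Standard divisor 19115/33 ≈ 579.242; standard quotas: P1 16.910, P2 2.904, P3 7.094, P4 3.810, P5 2.282.
Rounding down gives 16, 2, 7, 3, 2 = 30 seats, so the divisor must be adjusted.
With modified divisor 548: modified quotas P1 17.874, P2 3.069, P3 7.498, P4 4.027, P5 2.412.
Rounding down: P1 17, P2 3, P3 7, P4 4, P5 2 (total 33).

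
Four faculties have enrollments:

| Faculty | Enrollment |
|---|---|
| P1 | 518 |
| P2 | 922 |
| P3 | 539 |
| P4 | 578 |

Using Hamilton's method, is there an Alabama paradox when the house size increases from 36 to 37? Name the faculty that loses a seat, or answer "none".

At 36 seats: P1 7, P2 13, P3 8, P4 8.
At 37 seats: P1 8, P2 13, P3 8, P4 8.
No faculty's allocation decreased.

none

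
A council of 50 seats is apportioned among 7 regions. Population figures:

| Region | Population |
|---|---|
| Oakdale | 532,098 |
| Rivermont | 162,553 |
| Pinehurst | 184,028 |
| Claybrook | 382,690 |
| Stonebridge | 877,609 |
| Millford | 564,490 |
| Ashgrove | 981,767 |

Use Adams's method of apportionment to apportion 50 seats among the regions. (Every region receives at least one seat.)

Oakdale 7, Rivermont 3, Pinehurst 3, Claybrook 5, Stonebridge 11, Millford 8, Ashgrove 13

Standard divisor 3685235/50 ≈ 73704.7; standard quotas: Oakdale 7.219, Rivermont 2.205, Pinehurst 2.497, Claybrook 5.192, Stonebridge 11.907, Millford 7.659, Ashgrove 13.320.
Rounding up gives 8, 3, 3, 6, 12, 8, 14 = 54 seats, so the divisor must be adjusted.
With modified divisor 80200: modified quotas Oakdale 6.635, Rivermont 2.027, Pinehurst 2.295, Claybrook 4.772, Stonebridge 10.943, Millford 7.039, Ashgrove 12.241.
Rounding up: Oakdale 7, Rivermont 3, Pinehurst 3, Claybrook 5, Stonebridge 11, Millford 8, Ashgrove 13 (total 50).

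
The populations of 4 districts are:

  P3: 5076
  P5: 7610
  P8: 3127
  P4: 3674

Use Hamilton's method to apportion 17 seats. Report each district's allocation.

The standard divisor is 19487/17 ≈ 1146.294.
Standard quotas: P3 4.4282, P5 6.6388, P8 2.7279, P4 3.2051.
Lower quotas: P3 4, P5 6, P8 2, P4 3 (sum 15, leaving 2 seats).
Remainders in descending order: P8 0.7279, P5 0.6388, P3 0.4282, P4 0.2051.
The surplus seats go to P8, P5.

P3=4; P5=7; P8=3; P4=3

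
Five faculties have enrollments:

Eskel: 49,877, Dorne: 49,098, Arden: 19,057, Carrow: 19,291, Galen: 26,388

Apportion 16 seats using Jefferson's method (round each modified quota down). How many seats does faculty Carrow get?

2

Standard divisor 163711/16 ≈ 10231.938; standard quotas: Eskel 4.875, Dorne 4.799, Arden 1.863, Carrow 1.885, Galen 2.579.
Rounding down gives 4, 4, 1, 1, 2 = 12 seats, so the divisor must be adjusted.
With modified divisor 9200: modified quotas Eskel 5.421, Dorne 5.337, Arden 2.071, Carrow 2.097, Galen 2.868.
Rounding down: Eskel 5, Dorne 5, Arden 2, Carrow 2, Galen 2 (total 16).
Carrow receives 2.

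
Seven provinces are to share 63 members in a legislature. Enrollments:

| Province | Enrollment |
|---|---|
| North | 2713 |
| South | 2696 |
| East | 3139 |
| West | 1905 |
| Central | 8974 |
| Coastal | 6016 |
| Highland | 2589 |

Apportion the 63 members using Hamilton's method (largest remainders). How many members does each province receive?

North 6, South 6, East 7, West 4, Central 20, Coastal 14, Highland 6

Total 28032; standard divisor 28032/63 ≈ 444.952.
Standard quotas: North 6.0973, South 6.0591, East 7.0547, West 4.2814, Central 20.1685, Coastal 13.5205, Highland 5.8186.
Lower quotas: North 6, South 6, East 7, West 4, Central 20, Coastal 13, Highland 5 (sum 61, leaving 2 seats).
Remainders in descending order: Highland 0.8186, Coastal 0.5205, West 0.2814, Central 0.1685, North 0.0973, South 0.0591, East 0.0547.
Largest remainders: Highland, Coastal receive the extra seats.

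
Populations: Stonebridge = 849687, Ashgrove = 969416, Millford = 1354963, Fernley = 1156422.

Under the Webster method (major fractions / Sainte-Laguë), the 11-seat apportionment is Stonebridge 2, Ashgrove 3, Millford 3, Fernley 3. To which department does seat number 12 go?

Millford

Priority for the next seat is population ÷ (current seats + 0.5).
Priorities: Stonebridge 339874.800, Ashgrove 276976.000, Millford 387132.286, Fernley 330406.286.
Highest priority: Millford.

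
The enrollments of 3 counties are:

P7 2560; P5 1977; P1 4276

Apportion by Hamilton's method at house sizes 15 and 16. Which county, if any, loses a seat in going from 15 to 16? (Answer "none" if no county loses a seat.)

P5

At 15 seats: P7 4, P5 4, P1 7.
At 16 seats: P7 5, P5 3, P1 8.
P5 drops from 4 to 3.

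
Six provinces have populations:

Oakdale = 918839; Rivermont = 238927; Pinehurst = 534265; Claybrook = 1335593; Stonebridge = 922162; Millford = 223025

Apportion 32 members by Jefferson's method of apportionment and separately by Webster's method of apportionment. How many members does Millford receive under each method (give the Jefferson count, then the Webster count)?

1 and 2

Jefferson: Oakdale 7, Rivermont 2, Pinehurst 4, Claybrook 11, Stonebridge 7, Millford 1.
Webster: Oakdale 7, Rivermont 2, Pinehurst 4, Claybrook 10, Stonebridge 7, Millford 2.
Millford gets 1 under Jefferson and 2 under Webster.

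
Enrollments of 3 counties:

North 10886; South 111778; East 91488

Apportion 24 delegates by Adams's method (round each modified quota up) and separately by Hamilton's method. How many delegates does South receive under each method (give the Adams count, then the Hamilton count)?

Adams: North 2, South 12, East 10.
Hamilton: North 1, South 13, East 10.
South gets 12 under Adams and 13 under Hamilton.

12 and 13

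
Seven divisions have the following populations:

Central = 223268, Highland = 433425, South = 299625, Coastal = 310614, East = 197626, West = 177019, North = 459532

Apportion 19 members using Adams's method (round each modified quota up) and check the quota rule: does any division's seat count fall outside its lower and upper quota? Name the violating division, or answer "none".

none

Standard quotas: Central 2.019, Highland 3.919, South 2.709, Coastal 2.809, East 1.787, West 1.601, North 4.155.
Adams allocation: Central 2, Highland 3, South 3, Coastal 3, East 2, West 2, North 4.
Every allocation lies between the lower and upper quota.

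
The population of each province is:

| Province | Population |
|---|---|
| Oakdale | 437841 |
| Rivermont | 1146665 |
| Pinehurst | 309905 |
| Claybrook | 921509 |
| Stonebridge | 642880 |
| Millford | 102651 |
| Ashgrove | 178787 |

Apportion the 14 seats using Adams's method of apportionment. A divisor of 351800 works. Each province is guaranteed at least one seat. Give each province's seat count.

Oakdale 2; Rivermont 4; Pinehurst 1; Claybrook 3; Stonebridge 2; Millford 1; Ashgrove 1

With modified divisor 351800: modified quotas Oakdale 1.245, Rivermont 3.259, Pinehurst 0.881, Claybrook 2.619, Stonebridge 1.827, Millford 0.292, Ashgrove 0.508.
Rounding up: Oakdale 2, Rivermont 4, Pinehurst 1, Claybrook 3, Stonebridge 2, Millford 1, Ashgrove 1 (total 14).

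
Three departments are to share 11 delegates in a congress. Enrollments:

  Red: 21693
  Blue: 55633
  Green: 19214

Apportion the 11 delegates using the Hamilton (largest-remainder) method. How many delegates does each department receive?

Total 96540; standard divisor 96540/11 ≈ 8776.364.
Standard quotas: Red 2.4718, Blue 6.3390, Green 2.1893.
Lower quotas: Red 2, Blue 6, Green 2 (sum 10, leaving 1 seat).
Remainders in descending order: Red 0.4718, Blue 0.3390, Green 0.1893.
Largest remainder: Red receives the extra seat.

Red 3; Blue 6; Green 2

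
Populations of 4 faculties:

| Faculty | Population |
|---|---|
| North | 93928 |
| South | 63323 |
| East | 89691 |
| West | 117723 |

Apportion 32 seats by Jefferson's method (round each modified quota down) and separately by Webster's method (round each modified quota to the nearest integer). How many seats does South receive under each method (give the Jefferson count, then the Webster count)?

Jefferson: North 8, South 5, East 8, West 11.
Webster: North 8, South 6, East 8, West 10.
South gets 5 under Jefferson and 6 under Webster.

5 and 6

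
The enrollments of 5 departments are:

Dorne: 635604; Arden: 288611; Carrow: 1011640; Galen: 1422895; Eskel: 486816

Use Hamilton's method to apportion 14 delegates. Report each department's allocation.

Dorne 2, Arden 1, Carrow 4, Galen 5, Eskel 2

Total 3845566; standard divisor 3845566/14 ≈ 274683.286.
Standard quotas: Dorne 2.3140, Arden 1.0507, Carrow 3.6829, Galen 5.1801, Eskel 1.7723.
Lower quotas: Dorne 2, Arden 1, Carrow 3, Galen 5, Eskel 1 (sum 12, leaving 2 seats).
Remainders in descending order: Eskel 0.7723, Carrow 0.6829, Dorne 0.3140, Galen 0.1801, Arden 0.0507.
The surplus seats go to Eskel, Carrow.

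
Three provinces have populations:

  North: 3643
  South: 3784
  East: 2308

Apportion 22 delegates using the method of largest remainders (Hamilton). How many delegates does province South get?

Total 9735; standard divisor 9735/22 ≈ 442.5.
Standard quotas: North 8.233, South 8.551, East 5.216.
Lower quotas: North 8, South 8, East 5 (sum 21, leaving 1 seat).
Remainders in descending order: South 0.551, North 0.233, East 0.216.
Largest remainder: South receives the extra seat.
South receives 9.

9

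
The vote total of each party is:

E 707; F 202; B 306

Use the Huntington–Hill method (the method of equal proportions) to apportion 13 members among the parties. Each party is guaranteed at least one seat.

E 8; F 2; B 3

With divisor 91: modified quotas E 7.769, F 2.220, B 3.363.
Geometric-mean thresholds: E √(7·8)=7.483, F √(2·3)=2.449, B √(3·4)=3.464.
Each quota rounded against its threshold gives E 8, F 2, B 3 (total 13).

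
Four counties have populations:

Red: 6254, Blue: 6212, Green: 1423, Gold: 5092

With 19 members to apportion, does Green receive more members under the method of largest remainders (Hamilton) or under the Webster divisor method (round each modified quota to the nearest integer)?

Hamilton: Red 6, Blue 6, Green 2, Gold 5.
Webster: Red 7, Blue 6, Green 1, Gold 5.
Green gets 2 under Hamilton and 1 under Webster.

Hamilton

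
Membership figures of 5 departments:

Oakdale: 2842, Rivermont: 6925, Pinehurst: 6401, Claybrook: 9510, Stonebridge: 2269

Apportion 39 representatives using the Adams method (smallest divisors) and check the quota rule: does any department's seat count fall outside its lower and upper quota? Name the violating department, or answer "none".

Standard quotas: Oakdale 3.966, Rivermont 9.664, Pinehurst 8.933, Claybrook 13.271, Stonebridge 3.166.
Adams allocation: Oakdale 4, Rivermont 10, Pinehurst 9, Claybrook 13, Stonebridge 3.
Every allocation lies between the lower and upper quota.

none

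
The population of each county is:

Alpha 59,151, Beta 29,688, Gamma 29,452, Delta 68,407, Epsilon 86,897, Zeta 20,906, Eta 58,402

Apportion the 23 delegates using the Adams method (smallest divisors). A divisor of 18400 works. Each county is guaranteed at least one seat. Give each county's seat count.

With modified divisor 18400: modified quotas Alpha 3.215, Beta 1.613, Gamma 1.601, Delta 3.718, Epsilon 4.723, Zeta 1.136, Eta 3.174.
Rounding up: Alpha 4, Beta 2, Gamma 2, Delta 4, Epsilon 5, Zeta 2, Eta 4 (total 23).

Alpha 4, Beta 2, Gamma 2, Delta 4, Epsilon 5, Zeta 2, Eta 4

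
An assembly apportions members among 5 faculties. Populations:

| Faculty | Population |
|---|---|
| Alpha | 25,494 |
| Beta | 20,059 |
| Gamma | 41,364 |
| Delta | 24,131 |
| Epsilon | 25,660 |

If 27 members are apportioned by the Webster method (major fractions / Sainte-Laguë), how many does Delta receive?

5

Standard divisor 136708/27 ≈ 5063.259; standard quotas: Alpha 5.035, Beta 3.962, Gamma 8.169, Delta 4.766, Epsilon 5.068.
Rounding to the nearest integer gives Alpha 5, Beta 4, Gamma 8, Delta 5, Epsilon 5 — total 27, matching the house size, so no adjustment is needed.
Delta receives 5.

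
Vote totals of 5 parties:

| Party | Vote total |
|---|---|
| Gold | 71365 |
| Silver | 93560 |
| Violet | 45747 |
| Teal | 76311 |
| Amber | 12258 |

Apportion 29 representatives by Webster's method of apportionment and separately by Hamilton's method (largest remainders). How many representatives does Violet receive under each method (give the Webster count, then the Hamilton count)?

Webster: Gold 7, Silver 9, Violet 4, Teal 8, Amber 1.
Hamilton: Gold 7, Silver 9, Violet 5, Teal 7, Amber 1.
Violet gets 4 under Webster and 5 under Hamilton.

4 and 5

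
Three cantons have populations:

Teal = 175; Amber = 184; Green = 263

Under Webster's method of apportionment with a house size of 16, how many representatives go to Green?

7

Standard divisor 622/16 ≈ 38.875; standard quotas: Teal 4.502, Amber 4.733, Green 6.765.
Rounding to the nearest integer gives 5, 5, 7 = 17 seats, so the divisor must be adjusted.
With modified divisor 40: modified quotas Teal 4.375, Amber 4.600, Green 6.575.
Rounding to the nearest integer: Teal 4, Amber 5, Green 7 (total 16).
Green receives 7.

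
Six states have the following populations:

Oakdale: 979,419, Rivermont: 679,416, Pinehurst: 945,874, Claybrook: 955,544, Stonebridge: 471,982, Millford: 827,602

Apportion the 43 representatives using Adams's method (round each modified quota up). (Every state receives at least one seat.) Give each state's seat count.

Oakdale 9; Rivermont 6; Pinehurst 8; Claybrook 9; Stonebridge 4; Millford 7

Standard divisor 4859837/43 ≈ 113019.465; standard quotas: Oakdale 8.666, Rivermont 6.011, Pinehurst 8.369, Claybrook 8.455, Stonebridge 4.176, Millford 7.323.
Rounding up gives 9, 7, 9, 9, 5, 8 = 47 seats, so the divisor must be adjusted.
With modified divisor 118800: modified quotas Oakdale 8.244, Rivermont 5.719, Pinehurst 7.962, Claybrook 8.043, Stonebridge 3.973, Millford 6.966.
Rounding up: Oakdale 9, Rivermont 6, Pinehurst 8, Claybrook 9, Stonebridge 4, Millford 7 (total 43).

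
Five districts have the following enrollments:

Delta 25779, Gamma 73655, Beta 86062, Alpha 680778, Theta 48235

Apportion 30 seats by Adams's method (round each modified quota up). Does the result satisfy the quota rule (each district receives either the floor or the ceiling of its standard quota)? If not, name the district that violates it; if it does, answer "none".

Standard quotas: Delta 0.846, Gamma 2.416, Beta 2.823, Alpha 22.333, Theta 1.582.
Adams allocation: Delta 1, Gamma 3, Beta 3, Alpha 21, Theta 2.
Alpha has quota 22.333 (lower 22, upper 23) but receives 21 — outside the quota interval.

Alpha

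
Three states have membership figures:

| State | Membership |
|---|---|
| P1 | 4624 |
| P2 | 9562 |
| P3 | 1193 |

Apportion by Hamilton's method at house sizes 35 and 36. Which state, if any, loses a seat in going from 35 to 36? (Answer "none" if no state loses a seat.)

none

At 35 seats: P1 10, P2 22, P3 3.
At 36 seats: P1 11, P2 22, P3 3.
No state's allocation decreased.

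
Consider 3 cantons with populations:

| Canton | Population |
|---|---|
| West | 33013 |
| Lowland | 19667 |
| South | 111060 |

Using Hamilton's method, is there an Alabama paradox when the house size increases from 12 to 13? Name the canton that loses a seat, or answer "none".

At 12 seats: West 2, Lowland 2, South 8.
At 13 seats: West 3, Lowland 1, South 9.
Lowland drops from 2 to 1.

Lowland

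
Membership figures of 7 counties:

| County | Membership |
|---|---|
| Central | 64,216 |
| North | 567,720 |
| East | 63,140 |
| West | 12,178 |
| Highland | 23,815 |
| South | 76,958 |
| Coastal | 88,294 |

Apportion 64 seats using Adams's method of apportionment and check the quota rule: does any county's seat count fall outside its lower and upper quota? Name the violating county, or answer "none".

Standard quotas: Central 4.585, North 40.537, East 4.508, West 0.870, Highland 1.700, South 5.495, Coastal 6.304.
Adams allocation: Central 5, North 39, East 5, West 1, Highland 2, South 6, Coastal 6.
North has quota 40.537 (lower 40, upper 41) but receives 39 — outside the quota interval.

North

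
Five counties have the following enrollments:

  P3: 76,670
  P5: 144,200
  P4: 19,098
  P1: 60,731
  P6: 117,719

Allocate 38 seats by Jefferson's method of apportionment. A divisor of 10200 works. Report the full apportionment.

P3 7; P5 14; P4 1; P1 5; P6 11

With modified divisor 10200: modified quotas P3 7.517, P5 14.137, P4 1.872, P1 5.954, P6 11.541.
Rounding down: P3 7, P5 14, P4 1, P1 5, P6 11 (total 38).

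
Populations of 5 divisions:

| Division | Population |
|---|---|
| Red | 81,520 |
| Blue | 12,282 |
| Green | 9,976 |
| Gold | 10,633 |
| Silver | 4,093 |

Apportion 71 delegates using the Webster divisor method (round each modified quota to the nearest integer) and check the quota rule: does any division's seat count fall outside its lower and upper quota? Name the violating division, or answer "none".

Standard quotas: Red 48.842, Blue 7.359, Green 5.977, Gold 6.371, Silver 2.452.
Webster allocation: Red 50, Blue 7, Green 6, Gold 6, Silver 2.
Red has quota 48.842 (lower 48, upper 49) but receives 50 — outside the quota interval.

Red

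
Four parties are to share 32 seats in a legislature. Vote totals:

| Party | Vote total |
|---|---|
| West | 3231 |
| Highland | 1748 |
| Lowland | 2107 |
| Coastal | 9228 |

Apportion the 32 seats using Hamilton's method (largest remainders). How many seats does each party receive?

Total 16314; standard divisor 16314/32 ≈ 509.812.
Standard quotas: West 6.3376, Highland 3.4287, Lowland 4.1329, Coastal 18.1008.
Lower quotas: West 6, Highland 3, Lowland 4, Coastal 18 (sum 31, leaving 1 seat).
Remainders in descending order: Highland 0.4287, West 0.3376, Lowland 0.1329, Coastal 0.1008.
The surplus seat goes to Highland.

West: 6, Highland: 4, Lowland: 4, Coastal: 18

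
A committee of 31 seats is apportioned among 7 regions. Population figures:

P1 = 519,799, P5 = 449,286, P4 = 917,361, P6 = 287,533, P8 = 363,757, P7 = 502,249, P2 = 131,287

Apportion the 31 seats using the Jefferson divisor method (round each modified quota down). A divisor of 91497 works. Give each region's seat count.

P1=5, P5=4, P4=10, P6=3, P8=3, P7=5, P2=1

With modified divisor 91497: modified quotas P1 5.681, P5 4.910, P4 10.026, P6 3.143, P8 3.976, P7 5.489, P2 1.435.
Rounding down: P1 5, P5 4, P4 10, P6 3, P8 3, P7 5, P2 1 (total 31).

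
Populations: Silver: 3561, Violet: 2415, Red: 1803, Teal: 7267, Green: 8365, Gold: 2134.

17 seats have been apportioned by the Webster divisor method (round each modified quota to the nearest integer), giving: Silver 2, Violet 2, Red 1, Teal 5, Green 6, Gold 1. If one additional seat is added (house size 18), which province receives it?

Priority for the next seat is population ÷ (current seats + 0.5).
Priorities: Silver 1424.400, Violet 966.000, Red 1202.000, Teal 1321.273, Green 1286.923, Gold 1422.667.
Highest priority: Silver.

Silver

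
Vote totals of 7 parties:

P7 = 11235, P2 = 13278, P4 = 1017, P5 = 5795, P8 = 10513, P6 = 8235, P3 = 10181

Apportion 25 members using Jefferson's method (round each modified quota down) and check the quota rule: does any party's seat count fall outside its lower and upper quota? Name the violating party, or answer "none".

Standard quotas: P7 4.662, P2 5.509, P4 0.422, P5 2.404, P8 4.362, P6 3.417, P3 4.224.
Jefferson allocation: P7 5, P2 6, P4 0, P5 2, P8 5, P6 3, P3 4.
Every allocation lies between the lower and upper quota.

none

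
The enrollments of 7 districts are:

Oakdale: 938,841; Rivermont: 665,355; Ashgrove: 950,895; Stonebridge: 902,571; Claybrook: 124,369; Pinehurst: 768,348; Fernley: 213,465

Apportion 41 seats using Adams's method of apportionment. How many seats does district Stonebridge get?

Standard divisor 4563844/41 ≈ 111313.268; standard quotas: Oakdale 8.434, Rivermont 5.977, Ashgrove 8.543, Stonebridge 8.108, Claybrook 1.117, Pinehurst 6.903, Fernley 1.918.
Rounding up gives 9, 6, 9, 9, 2, 7, 2 = 44 seats, so the divisor must be adjusted.
With modified divisor 121600: modified quotas Oakdale 7.721, Rivermont 5.472, Ashgrove 7.820, Stonebridge 7.422, Claybrook 1.023, Pinehurst 6.319, Fernley 1.755.
Rounding up: Oakdale 8, Rivermont 6, Ashgrove 8, Stonebridge 8, Claybrook 2, Pinehurst 7, Fernley 2 (total 41).
Stonebridge receives 8.

8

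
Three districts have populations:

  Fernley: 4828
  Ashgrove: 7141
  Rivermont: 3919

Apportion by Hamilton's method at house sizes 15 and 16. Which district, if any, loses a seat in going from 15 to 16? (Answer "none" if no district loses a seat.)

none

At 15 seats: Fernley 4, Ashgrove 7, Rivermont 4.
At 16 seats: Fernley 5, Ashgrove 7, Rivermont 4.
No district's allocation decreased.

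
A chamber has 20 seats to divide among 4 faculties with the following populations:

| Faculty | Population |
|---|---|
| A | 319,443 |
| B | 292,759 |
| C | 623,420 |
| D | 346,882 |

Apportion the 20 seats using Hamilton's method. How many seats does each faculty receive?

A=4, B=4, C=8, D=4

The standard divisor is 1582504/20 ≈ 79125.2.
Standard quotas: A 4.0372, B 3.6999, C 7.8789, D 4.3840.
Lower quotas: A 4, B 3, C 7, D 4 (sum 18, leaving 2 seats).
Remainders in descending order: C 0.8789, B 0.6999, D 0.3840, A 0.0372.
The surplus seats go to C, B.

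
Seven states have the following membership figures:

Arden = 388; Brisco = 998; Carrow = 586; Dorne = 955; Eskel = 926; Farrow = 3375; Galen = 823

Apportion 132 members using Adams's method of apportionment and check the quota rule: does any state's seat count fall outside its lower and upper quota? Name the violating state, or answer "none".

Standard quotas: Arden 6.361, Brisco 16.363, Carrow 9.608, Dorne 15.658, Eskel 15.182, Farrow 55.335, Galen 13.493.
Adams allocation: Arden 7, Brisco 16, Carrow 10, Dorne 16, Eskel 15, Farrow 54, Galen 14.
Farrow has quota 55.335 (lower 55, upper 56) but receives 54 — outside the quota interval.

Farrow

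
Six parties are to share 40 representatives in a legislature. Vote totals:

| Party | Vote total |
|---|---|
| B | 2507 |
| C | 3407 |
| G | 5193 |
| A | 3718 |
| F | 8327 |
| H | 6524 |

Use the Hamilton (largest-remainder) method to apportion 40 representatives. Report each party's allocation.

B 3; C 5; G 7; A 5; F 11; H 9

Total 29676; standard divisor 29676/40 ≈ 741.9.
Standard quotas: B 3.3792, C 4.5923, G 6.9996, A 5.0115, F 11.2239, H 8.7936.
Lower quotas: B 3, C 4, G 6, A 5, F 11, H 8 (sum 37, leaving 3 seats).
Remainders in descending order: G 0.9996, H 0.7936, C 0.5923, B 0.3792, F 0.2239, A 0.0115.
The surplus seats go to G, H, C.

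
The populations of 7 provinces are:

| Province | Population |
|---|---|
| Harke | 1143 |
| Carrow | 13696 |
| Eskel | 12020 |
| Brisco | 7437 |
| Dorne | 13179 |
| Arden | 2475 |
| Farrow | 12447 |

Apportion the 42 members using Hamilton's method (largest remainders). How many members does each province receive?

Total 62397; standard divisor 62397/42 ≈ 1485.643.
Standard quotas: Harke 0.7694, Carrow 9.2189, Eskel 8.0908, Brisco 5.0059, Dorne 8.8709, Arden 1.6659, Farrow 8.3782.
Lower quotas: Harke 0, Carrow 9, Eskel 8, Brisco 5, Dorne 8, Arden 1, Farrow 8 (sum 39, leaving 3 seats).
Remainders in descending order: Dorne 0.8709, Harke 0.7694, Arden 0.6659, Farrow 0.3782, Carrow 0.2189, Eskel 0.0908, Brisco 0.0059.
The surplus seats go to Dorne, Harke, Arden.

Harke 1, Carrow 9, Eskel 8, Brisco 5, Dorne 9, Arden 2, Farrow 8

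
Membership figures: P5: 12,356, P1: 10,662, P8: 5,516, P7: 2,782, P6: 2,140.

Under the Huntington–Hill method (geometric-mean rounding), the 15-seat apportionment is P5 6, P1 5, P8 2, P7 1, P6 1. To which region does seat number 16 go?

P8

Priority for the next seat is population ÷ (√(s·(s+1))).
Priorities: P5 1906.572, P1 1946.606, P8 2251.898, P7 1967.171, P6 1513.209.
Highest priority: P8.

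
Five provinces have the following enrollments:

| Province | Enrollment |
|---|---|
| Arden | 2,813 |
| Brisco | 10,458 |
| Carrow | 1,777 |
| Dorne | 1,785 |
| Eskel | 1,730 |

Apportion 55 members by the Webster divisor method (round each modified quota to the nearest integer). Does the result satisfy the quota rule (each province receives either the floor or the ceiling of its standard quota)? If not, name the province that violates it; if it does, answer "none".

Brisco

Standard quotas: Arden 8.335, Brisco 30.986, Carrow 5.265, Dorne 5.289, Eskel 5.126.
Webster allocation: Arden 8, Brisco 32, Carrow 5, Dorne 5, Eskel 5.
Brisco has quota 30.986 (lower 30, upper 31) but receives 32 — outside the quota interval.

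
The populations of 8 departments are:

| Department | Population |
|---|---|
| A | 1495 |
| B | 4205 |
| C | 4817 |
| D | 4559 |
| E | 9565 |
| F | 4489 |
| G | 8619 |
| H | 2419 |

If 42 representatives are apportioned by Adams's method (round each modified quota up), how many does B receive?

Standard divisor 40168/42 ≈ 956.381; standard quotas: A 1.563, B 4.397, C 5.037, D 4.767, E 10.001, F 4.694, G 9.012, H 2.529.
Rounding up gives 2, 5, 6, 5, 11, 5, 10, 3 = 47 seats, so the divisor must be adjusted.
With modified divisor 1070: modified quotas A 1.397, B 3.930, C 4.502, D 4.261, E 8.939, F 4.195, G 8.055, H 2.261.
Rounding up: A 2, B 4, C 5, D 5, E 9, F 5, G 9, H 3 (total 42).
B receives 4.

4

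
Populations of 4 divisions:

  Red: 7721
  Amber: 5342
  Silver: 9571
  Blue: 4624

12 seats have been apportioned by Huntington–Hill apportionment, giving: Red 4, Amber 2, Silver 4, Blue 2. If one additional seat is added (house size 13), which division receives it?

Amber

Priority for the next seat is population ÷ (√(s·(s+1))).
Priorities: Red 1726.468, Amber 2180.862, Silver 2140.141, Blue 1887.740.
Highest priority: Amber.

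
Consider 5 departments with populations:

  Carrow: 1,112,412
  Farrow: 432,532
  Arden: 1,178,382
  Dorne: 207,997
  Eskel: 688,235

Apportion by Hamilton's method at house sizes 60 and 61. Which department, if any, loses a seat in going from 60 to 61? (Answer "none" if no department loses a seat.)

At 60 seats: Carrow 18, Farrow 7, Arden 20, Dorne 4, Eskel 11.
At 61 seats: Carrow 19, Farrow 7, Arden 20, Dorne 3, Eskel 12.
Dorne drops from 4 to 3.

Dorne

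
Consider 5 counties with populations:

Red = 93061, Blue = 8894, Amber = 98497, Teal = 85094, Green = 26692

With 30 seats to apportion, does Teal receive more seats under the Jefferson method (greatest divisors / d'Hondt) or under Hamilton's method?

Jefferson: Red 9, Blue 0, Amber 10, Teal 9, Green 2.
Hamilton: Red 9, Blue 1, Amber 9, Teal 8, Green 3.
Teal gets 9 under Jefferson and 8 under Hamilton.

Jefferson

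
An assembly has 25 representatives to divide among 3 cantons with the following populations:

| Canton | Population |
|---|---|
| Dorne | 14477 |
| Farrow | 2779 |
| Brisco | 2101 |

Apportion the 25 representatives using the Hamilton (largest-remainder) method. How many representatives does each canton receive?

Total 19357; standard divisor 19357/25 ≈ 774.28.
Standard quotas: Dorne 18.6974, Farrow 3.5891, Brisco 2.7135.
Lower quotas: Dorne 18, Farrow 3, Brisco 2 (sum 23, leaving 2 seats).
Remainders in descending order: Brisco 0.7135, Dorne 0.6974, Farrow 0.5891.
The surplus seats go to Brisco, Dorne.

Dorne: 19; Farrow: 3; Brisco: 3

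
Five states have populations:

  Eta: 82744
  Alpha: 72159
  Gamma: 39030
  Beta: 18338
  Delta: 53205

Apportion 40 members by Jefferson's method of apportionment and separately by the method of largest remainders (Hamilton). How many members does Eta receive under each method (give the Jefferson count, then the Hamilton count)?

13 and 12

Jefferson: Eta 13, Alpha 11, Gamma 6, Beta 2, Delta 8.
Hamilton: Eta 12, Alpha 11, Gamma 6, Beta 3, Delta 8.
Eta gets 13 under Jefferson and 12 under Hamilton.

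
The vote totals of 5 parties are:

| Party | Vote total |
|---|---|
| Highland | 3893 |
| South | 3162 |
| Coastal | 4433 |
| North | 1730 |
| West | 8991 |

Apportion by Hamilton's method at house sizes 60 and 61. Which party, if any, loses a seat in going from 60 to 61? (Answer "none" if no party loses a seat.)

At 60 seats: Highland 10, South 9, Coastal 12, North 5, West 24.
At 61 seats: Highland 11, South 8, Coastal 12, North 5, West 25.
South drops from 9 to 8.

South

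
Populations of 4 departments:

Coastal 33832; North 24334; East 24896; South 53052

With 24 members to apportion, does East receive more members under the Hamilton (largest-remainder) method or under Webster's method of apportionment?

Hamilton: Coastal 6, North 4, East 5, South 9.
Webster: Coastal 6, North 4, East 4, South 10.
East gets 5 under Hamilton and 4 under Webster.

Hamilton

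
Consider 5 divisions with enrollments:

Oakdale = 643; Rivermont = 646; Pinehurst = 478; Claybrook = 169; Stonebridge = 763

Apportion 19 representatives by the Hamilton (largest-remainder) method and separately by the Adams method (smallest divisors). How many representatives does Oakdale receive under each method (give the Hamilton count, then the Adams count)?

5 and 4

Hamilton: Oakdale 5, Rivermont 5, Pinehurst 3, Claybrook 1, Stonebridge 5.
Adams: Oakdale 4, Rivermont 5, Pinehurst 3, Claybrook 2, Stonebridge 5.
Oakdale gets 5 under Hamilton and 4 under Adams.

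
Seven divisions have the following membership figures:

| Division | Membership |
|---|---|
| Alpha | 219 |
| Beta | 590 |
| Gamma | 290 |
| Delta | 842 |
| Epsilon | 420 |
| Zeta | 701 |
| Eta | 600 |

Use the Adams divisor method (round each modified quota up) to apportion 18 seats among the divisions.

Alpha 1, Beta 3, Gamma 2, Delta 4, Epsilon 2, Zeta 3, Eta 3

Standard divisor 3662/18 ≈ 203.444; standard quotas: Alpha 1.076, Beta 2.900, Gamma 1.425, Delta 4.139, Epsilon 2.064, Zeta 3.446, Eta 2.949.
Rounding up gives 2, 3, 2, 5, 3, 4, 3 = 22 seats, so the divisor must be adjusted.
With modified divisor 260: modified quotas Alpha 0.842, Beta 2.269, Gamma 1.115, Delta 3.238, Epsilon 1.615, Zeta 2.696, Eta 2.308.
Rounding up: Alpha 1, Beta 3, Gamma 2, Delta 4, Epsilon 2, Zeta 3, Eta 3 (total 18).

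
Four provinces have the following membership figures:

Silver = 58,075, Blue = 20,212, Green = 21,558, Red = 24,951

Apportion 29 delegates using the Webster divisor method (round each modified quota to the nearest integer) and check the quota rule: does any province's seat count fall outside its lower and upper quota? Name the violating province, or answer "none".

Standard quotas: Silver 13.495, Blue 4.697, Green 5.010, Red 5.798.
Webster allocation: Silver 13, Blue 5, Green 5, Red 6.
Every allocation lies between the lower and upper quota.

none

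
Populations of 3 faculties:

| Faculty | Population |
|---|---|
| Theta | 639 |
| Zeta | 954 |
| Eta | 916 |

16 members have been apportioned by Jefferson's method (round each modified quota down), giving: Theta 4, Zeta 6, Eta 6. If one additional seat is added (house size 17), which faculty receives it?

Zeta

Priority for the next seat is population ÷ (current seats + 1).
Priorities: Theta 127.800, Zeta 136.286, Eta 130.857.
Highest priority: Zeta.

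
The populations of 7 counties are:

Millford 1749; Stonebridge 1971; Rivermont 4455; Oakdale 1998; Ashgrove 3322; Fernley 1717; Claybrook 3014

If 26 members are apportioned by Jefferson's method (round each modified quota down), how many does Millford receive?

Standard divisor 18226/26 ≈ 701; standard quotas: Millford 2.495, Stonebridge 2.812, Rivermont 6.355, Oakdale 2.850, Ashgrove 4.739, Fernley 2.449, Claybrook 4.300.
Rounding down gives 2, 2, 6, 2, 4, 2, 4 = 22 seats, so the divisor must be adjusted.
With modified divisor 620: modified quotas Millford 2.821, Stonebridge 3.179, Rivermont 7.185, Oakdale 3.223, Ashgrove 5.358, Fernley 2.769, Claybrook 4.861.
Rounding down: Millford 2, Stonebridge 3, Rivermont 7, Oakdale 3, Ashgrove 5, Fernley 2, Claybrook 4 (total 26).
Millford receives 2.

2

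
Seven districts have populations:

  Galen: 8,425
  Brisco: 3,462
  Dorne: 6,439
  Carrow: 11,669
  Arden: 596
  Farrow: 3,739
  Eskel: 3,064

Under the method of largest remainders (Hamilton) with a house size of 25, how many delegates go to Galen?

The standard divisor is 37394/25 ≈ 1495.76.
Standard quotas: Galen 5.6326, Brisco 2.3145, Dorne 4.3048, Carrow 7.8014, Arden 0.3985, Farrow 2.4997, Eskel 2.0485.
Lower quotas: Galen 5, Brisco 2, Dorne 4, Carrow 7, Arden 0, Farrow 2, Eskel 2 (sum 22, leaving 3 seats).
Remainders in descending order: Carrow 0.8014, Galen 0.6326, Farrow 0.4997, Arden 0.3985, Brisco 0.3145, Dorne 0.3048, Eskel 0.0485.
The surplus seats go to Carrow, Galen, Farrow.
Galen receives 6.

6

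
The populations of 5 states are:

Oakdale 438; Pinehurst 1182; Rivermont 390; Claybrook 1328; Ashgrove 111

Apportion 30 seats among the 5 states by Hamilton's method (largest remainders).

The standard divisor is 3449/30 ≈ 114.967.
Standard quotas: Oakdale 3.810, Pinehurst 10.281, Rivermont 3.392, Claybrook 11.551, Ashgrove 0.965.
Lower quotas: Oakdale 3, Pinehurst 10, Rivermont 3, Claybrook 11, Ashgrove 0 (sum 27, leaving 3 seats).
Remainders in descending order: Ashgrove 0.965, Oakdale 0.810, Claybrook 0.551, Rivermont 0.392, Pinehurst 0.281.
Largest remainders: Ashgrove, Oakdale, Claybrook receive the extra seats.

Oakdale 4, Pinehurst 10, Rivermont 3, Claybrook 12, Ashgrove 1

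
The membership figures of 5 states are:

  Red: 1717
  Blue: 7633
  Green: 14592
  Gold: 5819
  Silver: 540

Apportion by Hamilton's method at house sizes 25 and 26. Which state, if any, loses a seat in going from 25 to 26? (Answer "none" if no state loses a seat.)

At 25 seats: Red 1, Blue 6, Green 12, Gold 5, Silver 1.
At 26 seats: Red 1, Blue 7, Green 13, Gold 5, Silver 0.
Silver drops from 1 to 0.

Silver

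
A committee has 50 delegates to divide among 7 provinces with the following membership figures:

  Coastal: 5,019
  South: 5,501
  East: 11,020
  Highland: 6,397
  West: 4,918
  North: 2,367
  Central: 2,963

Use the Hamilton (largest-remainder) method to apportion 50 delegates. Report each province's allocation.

The standard divisor is 38185/50 ≈ 763.7.
Standard quotas: Coastal 6.5720, South 7.2031, East 14.4297, Highland 8.3763, West 6.4397, North 3.0994, Central 3.8798.
Lower quotas: Coastal 6, South 7, East 14, Highland 8, West 6, North 3, Central 3 (sum 47, leaving 3 seats).
Remainders in descending order: Central 0.8798, Coastal 0.5720, West 0.4397, East 0.4297, Highland 0.3763, South 0.2031, North 0.0994.
The surplus seats go to Central, Coastal, West.

Coastal=7, South=7, East=14, Highland=8, West=7, North=3, Central=4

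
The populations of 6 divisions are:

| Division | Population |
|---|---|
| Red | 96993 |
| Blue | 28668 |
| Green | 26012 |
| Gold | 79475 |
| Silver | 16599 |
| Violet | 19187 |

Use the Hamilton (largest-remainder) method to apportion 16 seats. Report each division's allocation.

Red 6; Blue 2; Green 1; Gold 5; Silver 1; Violet 1

Total 266934; standard divisor 266934/16 ≈ 16683.375.
Standard quotas: Red 5.8138, Blue 1.7184, Green 1.5592, Gold 4.7637, Silver 0.9949, Violet 1.1501.
Lower quotas: Red 5, Blue 1, Green 1, Gold 4, Silver 0, Violet 1 (sum 12, leaving 4 seats).
Remainders in descending order: Silver 0.9949, Red 0.8138, Gold 0.7637, Blue 0.7184, Green 0.5592, Violet 0.1501.
Largest remainders: Silver, Red, Gold, Blue receive the extra seats.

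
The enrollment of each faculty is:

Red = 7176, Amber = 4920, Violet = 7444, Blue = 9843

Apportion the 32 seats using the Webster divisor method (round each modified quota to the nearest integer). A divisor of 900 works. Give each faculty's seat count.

With modified divisor 900: modified quotas Red 7.973, Amber 5.467, Violet 8.271, Blue 10.937.
Rounding to the nearest integer: Red 8, Amber 5, Violet 8, Blue 11 (total 32).

Red=8, Amber=5, Violet=8, Blue=11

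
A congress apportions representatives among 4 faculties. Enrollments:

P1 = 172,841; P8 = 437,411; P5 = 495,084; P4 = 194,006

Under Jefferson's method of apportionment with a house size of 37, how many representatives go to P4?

Standard divisor 1299342/37 ≈ 35117.351; standard quotas: P1 4.922, P8 12.456, P5 14.098, P4 5.525.
Rounding down gives 4, 12, 14, 5 = 35 seats, so the divisor must be adjusted.
With modified divisor 33300: modified quotas P1 5.190, P8 13.135, P5 14.867, P4 5.826.
Rounding down: P1 5, P8 13, P5 14, P4 5 (total 37).
P4 receives 5.

5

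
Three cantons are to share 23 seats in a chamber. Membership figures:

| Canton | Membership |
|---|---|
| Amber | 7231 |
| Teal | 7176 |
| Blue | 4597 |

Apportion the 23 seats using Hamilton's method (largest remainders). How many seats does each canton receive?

Amber 9, Teal 9, Blue 5

Total 19004; standard divisor 19004/23 ≈ 826.261.
Standard quotas: Amber 8.7515, Teal 8.6849, Blue 5.5636.
Lower quotas: Amber 8, Teal 8, Blue 5 (sum 21, leaving 2 seats).
Remainders in descending order: Amber 0.7515, Teal 0.6849, Blue 0.5636.
Largest remainders: Amber, Teal receive the extra seats.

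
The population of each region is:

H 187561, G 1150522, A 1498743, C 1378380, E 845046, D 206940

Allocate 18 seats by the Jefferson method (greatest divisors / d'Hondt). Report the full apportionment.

H 0, G 4, A 6, C 5, E 3, D 0

Standard divisor 5267192/18 ≈ 292621.778; standard quotas: H 0.641, G 3.932, A 5.122, C 4.710, E 2.888, D 0.707.
Rounding down gives 0, 3, 5, 4, 2, 0 = 14 seats, so the divisor must be adjusted.
With modified divisor 239900: modified quotas H 0.782, G 4.796, A 6.247, C 5.746, E 3.522, D 0.863.
Rounding down: H 0, G 4, A 6, C 5, E 3, D 0 (total 18).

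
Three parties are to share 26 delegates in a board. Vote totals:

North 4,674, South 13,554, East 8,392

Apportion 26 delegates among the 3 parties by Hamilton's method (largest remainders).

North: 5, South: 13, East: 8

Total 26620; standard divisor 26620/26 ≈ 1023.846.
Standard quotas: North 4.5651, South 13.2383, East 8.1965.
Lower quotas: North 4, South 13, East 8 (sum 25, leaving 1 seat).
Remainders in descending order: North 0.5651, South 0.2383, East 0.1965.
Largest remainder: North receives the extra seat.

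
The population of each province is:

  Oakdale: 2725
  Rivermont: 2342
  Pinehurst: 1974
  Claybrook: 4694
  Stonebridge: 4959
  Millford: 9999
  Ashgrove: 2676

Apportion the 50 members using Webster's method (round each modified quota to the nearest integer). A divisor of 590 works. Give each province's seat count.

With modified divisor 590: modified quotas Oakdale 4.619, Rivermont 3.969, Pinehurst 3.346, Claybrook 7.956, Stonebridge 8.405, Millford 16.947, Ashgrove 4.536.
Rounding to the nearest integer: Oakdale 5, Rivermont 4, Pinehurst 3, Claybrook 8, Stonebridge 8, Millford 17, Ashgrove 5 (total 50).

Oakdale 5, Rivermont 4, Pinehurst 3, Claybrook 8, Stonebridge 8, Millford 17, Ashgrove 5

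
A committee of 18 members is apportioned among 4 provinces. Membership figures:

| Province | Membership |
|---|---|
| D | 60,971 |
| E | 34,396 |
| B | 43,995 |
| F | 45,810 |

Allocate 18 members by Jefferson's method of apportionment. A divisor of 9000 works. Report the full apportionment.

D=6; E=3; B=4; F=5

With modified divisor 9000: modified quotas D 6.775, E 3.822, B 4.888, F 5.090.
Rounding down: D 6, E 3, B 4, F 5 (total 18).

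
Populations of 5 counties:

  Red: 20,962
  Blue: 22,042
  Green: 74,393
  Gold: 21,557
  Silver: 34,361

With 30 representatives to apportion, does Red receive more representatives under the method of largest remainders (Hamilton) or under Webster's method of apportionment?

Webster

Hamilton: Red 3, Blue 4, Green 13, Gold 4, Silver 6.
Webster: Red 4, Blue 4, Green 12, Gold 4, Silver 6.
Red gets 3 under Hamilton and 4 under Webster.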